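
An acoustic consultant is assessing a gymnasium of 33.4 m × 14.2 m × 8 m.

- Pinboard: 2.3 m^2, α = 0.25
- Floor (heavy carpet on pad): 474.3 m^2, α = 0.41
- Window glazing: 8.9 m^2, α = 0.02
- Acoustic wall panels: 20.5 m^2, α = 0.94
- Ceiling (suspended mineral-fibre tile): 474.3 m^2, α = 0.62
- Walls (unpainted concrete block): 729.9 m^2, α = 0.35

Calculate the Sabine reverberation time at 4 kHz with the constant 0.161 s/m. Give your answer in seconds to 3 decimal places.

Equivalent absorption area: A = 2.3·0.25 + 474.3·0.41 + 8.9·0.02 + 20.5·0.94 + 474.3·0.62 + 729.9·0.35 = 764.017 m^2.
Volume V = 33.4 × 14.2 × 8 = 3794.24 m³.
T = 0.161 V/A = 0.161·3794.24/764.017 = 0.800 s.

0.800 s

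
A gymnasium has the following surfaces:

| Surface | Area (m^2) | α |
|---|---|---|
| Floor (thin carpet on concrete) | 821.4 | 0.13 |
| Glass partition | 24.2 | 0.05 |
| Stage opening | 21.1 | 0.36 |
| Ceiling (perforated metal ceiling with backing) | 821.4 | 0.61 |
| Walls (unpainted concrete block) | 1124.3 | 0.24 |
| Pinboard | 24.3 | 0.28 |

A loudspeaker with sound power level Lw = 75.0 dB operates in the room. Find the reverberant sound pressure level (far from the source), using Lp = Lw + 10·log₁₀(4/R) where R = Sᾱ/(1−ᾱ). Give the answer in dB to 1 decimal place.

49.9 dB

A = 893.278 sabins; S = 2836.7 m^2.
ᾱ = 893.278/2836.7 = 0.3149; R = Sᾱ/(1−ᾱ) = 893.278/(1−0.3149) = 1303.865 m^2.
Lp = Lw + 10 log₁₀(4/R) = 75.0 -25.13 = 49.9 dB.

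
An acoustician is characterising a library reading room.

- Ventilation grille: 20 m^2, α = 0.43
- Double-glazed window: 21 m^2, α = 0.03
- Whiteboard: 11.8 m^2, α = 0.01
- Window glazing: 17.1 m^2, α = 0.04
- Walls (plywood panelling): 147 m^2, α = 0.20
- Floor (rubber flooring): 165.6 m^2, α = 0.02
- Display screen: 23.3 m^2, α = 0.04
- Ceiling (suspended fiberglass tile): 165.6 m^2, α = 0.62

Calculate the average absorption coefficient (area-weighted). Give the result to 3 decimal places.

0.256

Total surface area S = 571.4 m^2.
Weighted sum Σ Sα = 146.348.
ᾱ = A/S = 0.256.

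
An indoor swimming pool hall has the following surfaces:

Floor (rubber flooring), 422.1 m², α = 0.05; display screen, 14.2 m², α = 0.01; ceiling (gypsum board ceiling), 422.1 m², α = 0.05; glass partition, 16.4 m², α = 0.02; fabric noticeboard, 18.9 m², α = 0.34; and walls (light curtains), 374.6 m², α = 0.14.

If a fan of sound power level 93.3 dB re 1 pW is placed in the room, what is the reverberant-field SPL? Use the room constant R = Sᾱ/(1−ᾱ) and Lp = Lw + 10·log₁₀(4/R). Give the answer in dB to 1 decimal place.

Σ(Sᵢαᵢ) = 422.1×0.05 + 14.2×0.01 + 422.1×0.05 + 16.4×0.02 + 18.9×0.34 + 374.6×0.14 = 101.550; total area S = 1268.3 m².
ᾱ = 101.550/1268.3 = 0.0801; R = Sᾱ/(1−ᾱ) = 101.550/(1−0.0801) = 110.392 m².
Lp = Lw + 10 log₁₀(4/R) = 93.3 -14.41 = 78.9 dB.

78.9 dB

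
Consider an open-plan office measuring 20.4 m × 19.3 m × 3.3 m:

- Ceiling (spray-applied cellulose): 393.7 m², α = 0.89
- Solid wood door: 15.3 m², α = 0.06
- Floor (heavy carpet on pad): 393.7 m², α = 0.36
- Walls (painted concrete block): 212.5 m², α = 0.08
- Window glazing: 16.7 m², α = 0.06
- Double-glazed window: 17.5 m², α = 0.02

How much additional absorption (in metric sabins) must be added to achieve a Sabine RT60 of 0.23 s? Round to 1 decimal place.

398.1 sabins

A₁ = Σ Sᵢαᵢ = 393.7·0.89 + 15.3·0.06 + 393.7·0.36 + 212.5·0.08 + 16.7·0.06 + 17.5·0.02 = 511.395 sabins.
Target A₂ = 0.161·1299.276/0.23 = 909.493 sabins (V = 1299.276 m³).
Shortfall: 909.493 − 511.395 = 398.1 sabins.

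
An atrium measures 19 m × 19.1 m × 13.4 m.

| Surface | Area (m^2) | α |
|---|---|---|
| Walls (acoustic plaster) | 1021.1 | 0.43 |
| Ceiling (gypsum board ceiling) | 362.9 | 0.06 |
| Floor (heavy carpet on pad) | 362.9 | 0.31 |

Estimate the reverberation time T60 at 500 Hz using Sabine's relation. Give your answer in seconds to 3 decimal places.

1.366 seconds

A = Σ Sᵢαᵢ = 1021.1·0.43 + 362.9·0.06 + 362.9·0.31 = 573.346 sabins.
Room volume: 4862.86 m³.
T = 0.161 V/A = 0.161·4862.86/573.346 = 1.366 s.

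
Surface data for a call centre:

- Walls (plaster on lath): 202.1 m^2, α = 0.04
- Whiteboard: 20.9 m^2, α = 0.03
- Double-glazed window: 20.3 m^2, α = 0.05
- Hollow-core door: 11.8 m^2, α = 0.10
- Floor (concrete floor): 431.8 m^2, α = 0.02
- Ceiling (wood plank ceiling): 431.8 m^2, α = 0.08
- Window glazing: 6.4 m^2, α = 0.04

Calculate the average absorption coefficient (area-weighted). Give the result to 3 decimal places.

Total surface area S = 1125.1 m^2.
Σ(Sᵢαᵢ) = 202.1×0.04 + 20.9×0.03 + 20.3×0.05 + 11.8×0.10 + 431.8×0.02 + 431.8×0.08 + 6.4×0.04 = 54.342.
ᾱ = A/S = 0.048.

0.048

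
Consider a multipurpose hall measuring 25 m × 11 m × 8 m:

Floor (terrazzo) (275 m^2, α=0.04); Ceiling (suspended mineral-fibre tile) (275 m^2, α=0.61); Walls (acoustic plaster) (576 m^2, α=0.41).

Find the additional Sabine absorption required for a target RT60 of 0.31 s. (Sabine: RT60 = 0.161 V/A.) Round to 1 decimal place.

727.7 sabins

Equivalent absorption area: A₁ = 275×0.04 + 275×0.61 + 576×0.41 = 414.910 m^2.
For T = 0.31 s, need A₂ = 0.161·V/T = 0.161·2200/0.31 = 1142.581 sabins.
Additional absorption ΔA = 1142.581 − 414.910 = 727.7 sabins.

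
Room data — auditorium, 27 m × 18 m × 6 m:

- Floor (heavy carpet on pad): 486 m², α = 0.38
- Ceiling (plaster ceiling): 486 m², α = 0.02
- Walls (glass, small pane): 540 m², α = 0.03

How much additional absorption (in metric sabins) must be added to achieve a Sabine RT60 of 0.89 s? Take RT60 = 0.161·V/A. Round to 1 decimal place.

316.9 sabins

Total absorption A₁ = 486·0.38 + 486·0.02 + 540·0.03
  = 184.680 + 9.720 + 16.200 = 210.600 m² sabins.
For T = 0.89 s, need A₂ = 0.161·V/T = 0.161·2916/0.89 = 527.501 sabins.
ΔA = A₂ − A₁ = 527.501 − 210.600 = 316.9 sabins.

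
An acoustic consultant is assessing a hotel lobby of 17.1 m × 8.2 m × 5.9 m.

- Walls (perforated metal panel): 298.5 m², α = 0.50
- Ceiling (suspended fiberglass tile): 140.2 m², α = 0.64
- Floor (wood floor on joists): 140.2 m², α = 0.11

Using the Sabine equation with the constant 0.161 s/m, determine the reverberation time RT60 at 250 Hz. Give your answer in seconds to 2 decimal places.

0.52 s

Total absorption A = 298.5×0.50 + 140.2×0.64 + 140.2×0.11
  = 149.250 + 89.728 + 15.422 = 254.400 m² sabins.
Room volume: 827.298 m³.
Sabine: RT60 = 0.161 × 827.298 / 254.400 = 0.52 s.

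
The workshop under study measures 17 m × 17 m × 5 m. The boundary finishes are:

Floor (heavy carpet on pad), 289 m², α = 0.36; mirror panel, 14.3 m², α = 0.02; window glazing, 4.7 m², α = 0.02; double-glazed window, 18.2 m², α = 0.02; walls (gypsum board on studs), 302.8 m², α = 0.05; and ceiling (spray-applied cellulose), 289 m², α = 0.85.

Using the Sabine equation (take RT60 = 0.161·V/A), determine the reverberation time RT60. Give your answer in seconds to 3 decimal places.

Equivalent absorption area: A = 289×0.36 + 14.3×0.02 + 4.7×0.02 + 18.2×0.02 + 302.8×0.05 + 289×0.85 = 365.574 m².
Room volume: 1445 m³.
RT60 = 0.161 · V / A = 0.161 × 1445 / 365.574 = 0.636 s.

0.636 seconds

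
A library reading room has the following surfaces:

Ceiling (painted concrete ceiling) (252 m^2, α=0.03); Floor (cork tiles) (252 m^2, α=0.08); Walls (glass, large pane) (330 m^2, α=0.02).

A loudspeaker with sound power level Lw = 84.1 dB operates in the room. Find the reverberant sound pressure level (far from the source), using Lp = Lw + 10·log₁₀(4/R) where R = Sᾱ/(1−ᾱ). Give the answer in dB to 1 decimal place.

74.6 dB

A = 34.320 sabins; S = 834.0 m^2.
ᾱ = 0.0412, so room constant R = A/(1−ᾱ) = 35.795 m^2.
Lp = Lw + 10 log₁₀(4/R) = 84.1 -9.52 = 74.6 dB.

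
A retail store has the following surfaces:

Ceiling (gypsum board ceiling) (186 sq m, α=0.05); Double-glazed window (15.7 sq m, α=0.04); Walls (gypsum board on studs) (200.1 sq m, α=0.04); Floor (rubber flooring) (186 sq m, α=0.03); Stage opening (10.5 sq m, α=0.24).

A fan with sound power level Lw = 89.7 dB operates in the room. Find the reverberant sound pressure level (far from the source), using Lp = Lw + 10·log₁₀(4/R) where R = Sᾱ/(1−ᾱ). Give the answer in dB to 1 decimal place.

Σ(Sᵢαᵢ) = 186·0.05 + 15.7·0.04 + 200.1·0.04 + 186·0.03 + 10.5·0.24 = 26.032; total area S = 598.3 sq m.
ᾱ = 26.032/598.3 = 0.0435; R = Sᾱ/(1−ᾱ) = 26.032/(1−0.0435) = 27.216 sq m.
Lp = Lw + 10 log₁₀(4/R) = 89.7 -8.33 = 81.4 dB.

81.4 dB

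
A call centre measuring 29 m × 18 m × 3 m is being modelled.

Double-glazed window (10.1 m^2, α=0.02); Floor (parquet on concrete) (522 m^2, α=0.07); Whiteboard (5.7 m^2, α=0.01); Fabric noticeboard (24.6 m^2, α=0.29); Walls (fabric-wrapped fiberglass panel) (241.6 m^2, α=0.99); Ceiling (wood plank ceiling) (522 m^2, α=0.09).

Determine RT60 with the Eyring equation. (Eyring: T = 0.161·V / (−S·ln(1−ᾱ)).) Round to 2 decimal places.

0.66 s

S = Σ Sᵢ = 1326.0 m^2.
Absorption A = 10.1·0.02 + 522·0.07 + 5.7·0.01 + 24.6·0.29 + 241.6·0.99 + 522·0.09 = 330.097 sabins.
Mean coefficient ᾱ = A/S = 0.2489.
−S·ln(1−ᾱ) = −1326.0 × ln(1 − 0.2489) = 379.523.
V = 29 × 18 × 3 = 1566 m³.
T = 0.161·V/[−S·ln(1−ᾱ)] = 0.161·1566/379.523 = 0.66 s.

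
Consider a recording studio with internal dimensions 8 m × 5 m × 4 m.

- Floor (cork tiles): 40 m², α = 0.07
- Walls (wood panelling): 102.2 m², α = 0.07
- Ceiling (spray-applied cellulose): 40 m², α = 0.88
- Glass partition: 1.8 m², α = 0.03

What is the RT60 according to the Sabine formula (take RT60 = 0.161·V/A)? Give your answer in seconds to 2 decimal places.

0.57 s

Total absorption A = 40*0.07 + 102.2*0.07 + 40*0.88 + 1.8*0.03
  = 2.800 + 7.154 + 35.200 + 0.054 = 45.208 m² sabins.
Room volume: 160 m³.
Sabine: RT60 = 0.161 × 160 / 45.208 = 0.57 s.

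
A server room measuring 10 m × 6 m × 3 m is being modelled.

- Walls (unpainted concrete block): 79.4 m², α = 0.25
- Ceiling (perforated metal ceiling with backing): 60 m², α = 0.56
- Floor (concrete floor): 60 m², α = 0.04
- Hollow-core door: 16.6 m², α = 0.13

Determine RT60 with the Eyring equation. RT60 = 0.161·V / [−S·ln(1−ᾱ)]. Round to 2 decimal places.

S = Σ Sᵢ = 216.0 m².
Σ(Sᵢαᵢ) = 79.4×0.25 + 60×0.56 + 60×0.04 + 16.6×0.13 = 58.008.
Mean coefficient ᾱ = A/S = 0.2686.
−S·ln(1−ᾱ) = −216.0 × ln(1 − 0.2686) = 67.564.
V = 10 × 6 × 3 = 180 m³.
RT60 = 0.161 × 180 / 67.564 = 0.43 s.

0.43 seconds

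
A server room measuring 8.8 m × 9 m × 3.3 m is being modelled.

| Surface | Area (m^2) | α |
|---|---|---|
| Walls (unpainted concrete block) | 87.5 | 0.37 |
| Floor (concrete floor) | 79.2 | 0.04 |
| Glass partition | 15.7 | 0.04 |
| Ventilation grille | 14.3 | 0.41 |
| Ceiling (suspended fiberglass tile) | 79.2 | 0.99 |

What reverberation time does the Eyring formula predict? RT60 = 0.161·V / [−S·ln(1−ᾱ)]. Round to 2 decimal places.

0.27 sec

S = Σ Sᵢ = 275.9 m^2.
Σ(Sᵢαᵢ) = 87.5×0.37 + 79.2×0.04 + 15.7×0.04 + 14.3×0.41 + 79.2×0.99 = 120.442.
Mean coefficient ᾱ = A/S = 0.4365.
Eyring denominator: −S ln(1−ᾱ) = 158.253.
V = 8.8 × 9 × 3.3 = 261.36 m³.
RT60 = 0.161 × 261.36 / 158.253 = 0.27 s.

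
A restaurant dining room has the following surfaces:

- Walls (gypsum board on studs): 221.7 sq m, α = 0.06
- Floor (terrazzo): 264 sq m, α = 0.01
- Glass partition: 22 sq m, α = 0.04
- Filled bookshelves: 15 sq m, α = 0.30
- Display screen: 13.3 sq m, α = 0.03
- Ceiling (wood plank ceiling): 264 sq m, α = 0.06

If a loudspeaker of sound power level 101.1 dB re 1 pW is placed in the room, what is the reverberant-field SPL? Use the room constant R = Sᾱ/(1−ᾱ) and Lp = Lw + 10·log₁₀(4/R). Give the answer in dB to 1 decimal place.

91.2 dB

Σ(Sᵢαᵢ) = 221.7·0.06 + 264·0.01 + 22·0.04 + 15·0.30 + 13.3·0.03 + 264·0.06 = 37.561; total area S = 800.0 sq m.
ᾱ = 37.561/800.0 = 0.0470; R = Sᾱ/(1−ᾱ) = 37.561/(1−0.0470) = 39.413 sq m.
Lp = 101.1 + 10·log₁₀(4/39.413) = 101.1 + (-9.94) = 91.2 dB.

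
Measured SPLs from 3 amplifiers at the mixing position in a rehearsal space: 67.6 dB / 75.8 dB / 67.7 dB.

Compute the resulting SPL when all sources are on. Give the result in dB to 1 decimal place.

Sum in the linear (power) domain: Σ 10^(Lᵢ/10) = 10^(67.6/10) + 10^(75.8/10) + 10^(67.7/10) = 4.966e+07.
L_total = 10·log₁₀(4.966e+07) = 77.0 dB.

77.0 dB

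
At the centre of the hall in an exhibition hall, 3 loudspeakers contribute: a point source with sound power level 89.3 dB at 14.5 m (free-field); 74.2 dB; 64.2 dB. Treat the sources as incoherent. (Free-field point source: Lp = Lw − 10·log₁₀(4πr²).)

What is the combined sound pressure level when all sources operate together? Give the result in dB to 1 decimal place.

74.7 dB

Source at 14.5 m: Lp = 89.3 − 10·log₁₀(4π·14.5²) = 89.3 − 10·log₁₀(2642.079) = 55.1 dB.
Converting to relative power and adding: 10^(55.1/10) + 10^(74.2/10) + 10^(64.2/10) = 2.926e+07.
Back to dB: 10·log₁₀ Σ = 74.7 dB.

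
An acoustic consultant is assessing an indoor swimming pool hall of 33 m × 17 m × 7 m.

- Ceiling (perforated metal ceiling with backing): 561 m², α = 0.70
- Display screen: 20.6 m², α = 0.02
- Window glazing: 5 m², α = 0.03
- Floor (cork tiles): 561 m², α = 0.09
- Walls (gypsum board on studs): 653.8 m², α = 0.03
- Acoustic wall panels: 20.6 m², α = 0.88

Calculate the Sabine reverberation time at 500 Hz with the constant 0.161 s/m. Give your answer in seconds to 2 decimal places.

Equivalent absorption area: A = 561×0.70 + 20.6×0.02 + 5×0.03 + 561×0.09 + 653.8×0.03 + 20.6×0.88 = 481.494 m².
Room volume: 3927 m³.
Sabine: RT60 = 0.161 × 3927 / 481.494 = 1.31 s.

1.31 sec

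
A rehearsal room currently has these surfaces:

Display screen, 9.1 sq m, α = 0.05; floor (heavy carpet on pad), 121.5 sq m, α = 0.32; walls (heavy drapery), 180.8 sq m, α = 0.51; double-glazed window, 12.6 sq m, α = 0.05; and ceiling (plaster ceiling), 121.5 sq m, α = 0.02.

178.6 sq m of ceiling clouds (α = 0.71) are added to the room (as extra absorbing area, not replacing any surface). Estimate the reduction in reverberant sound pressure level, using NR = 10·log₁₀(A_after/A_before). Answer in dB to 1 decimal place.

2.9 dB

A_before = Σ Sᵢαᵢ = 9.1·0.05 + 121.5·0.32 + 180.8·0.51 + 12.6·0.05 + 121.5·0.02 = 134.603 sabins.
Added absorption = 178.6 × 0.71 = 126.806 sabins.
A_after = 134.603 + 126.806 = 261.409 sabins.
NR = 10·log₁₀(261.409/134.603) = 2.9 dB.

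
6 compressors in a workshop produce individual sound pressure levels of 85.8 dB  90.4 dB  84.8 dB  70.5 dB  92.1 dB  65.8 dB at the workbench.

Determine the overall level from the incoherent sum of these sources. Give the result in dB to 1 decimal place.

Sum in the linear (power) domain: Σ 10^(Lᵢ/10) = 10^(85.8/10) + 10^(90.4/10) + 10^(84.8/10) + 10^(70.5/10) + 10^(92.1/10) + 10^(65.8/10) = 3.415e+09.
Back to dB: 10·log₁₀ Σ = 95.3 dB.

95.3 dB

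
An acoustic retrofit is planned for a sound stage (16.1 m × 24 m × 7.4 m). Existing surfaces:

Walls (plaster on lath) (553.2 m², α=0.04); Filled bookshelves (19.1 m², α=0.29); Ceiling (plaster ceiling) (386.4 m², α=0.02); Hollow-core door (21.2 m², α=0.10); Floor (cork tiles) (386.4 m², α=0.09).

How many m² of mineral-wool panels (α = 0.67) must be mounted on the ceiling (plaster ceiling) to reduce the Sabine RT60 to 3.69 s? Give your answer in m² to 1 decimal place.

80.7

A₁ = Σ Sᵢαᵢ = 553.2*0.04 + 19.1*0.29 + 386.4*0.02 + 21.2*0.10 + 386.4*0.09 = 72.291 sabins.
V = 2859.36 m³. Target absorption A₂ = 0.161 × 2859.36 / 3.69 = 124.758 sabins.
Absorption to add: 124.758 − 72.291 = 52.467 sabins.
Net gain per m²: Δα = 0.67 − 0.02 = 0.65.
Panel area = 52.467 / 0.65 = 80.7 m².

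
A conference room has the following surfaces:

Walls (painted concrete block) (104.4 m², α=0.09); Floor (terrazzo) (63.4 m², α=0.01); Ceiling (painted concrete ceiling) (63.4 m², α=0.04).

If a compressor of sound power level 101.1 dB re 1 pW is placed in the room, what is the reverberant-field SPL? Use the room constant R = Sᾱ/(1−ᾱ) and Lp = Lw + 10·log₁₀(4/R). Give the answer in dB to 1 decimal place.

95.9 dB

A = 12.566 sabins; S = 231.2 m².
ᾱ = 0.0544, so room constant R = A/(1−ᾱ) = 13.289 m².
Lp = 101.1 + 10·log₁₀(4/13.289) = 101.1 + (-5.21) = 95.9 dB.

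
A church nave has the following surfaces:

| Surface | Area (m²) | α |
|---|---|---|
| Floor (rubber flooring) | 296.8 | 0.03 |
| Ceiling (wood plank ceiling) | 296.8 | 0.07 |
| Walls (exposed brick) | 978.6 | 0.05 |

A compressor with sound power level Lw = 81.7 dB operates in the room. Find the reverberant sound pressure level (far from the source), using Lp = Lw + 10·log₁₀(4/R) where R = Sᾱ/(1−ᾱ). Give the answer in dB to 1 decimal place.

Σ(Sᵢαᵢ) = 296.8×0.03 + 296.8×0.07 + 978.6×0.05 = 78.610; total area S = 1572.2 m².
ᾱ = 0.0500, so room constant R = A/(1−ᾱ) = 82.747 m².
Lp = Lw + 10 log₁₀(4/R) = 81.7 -13.16 = 68.5 dB.

68.5 dB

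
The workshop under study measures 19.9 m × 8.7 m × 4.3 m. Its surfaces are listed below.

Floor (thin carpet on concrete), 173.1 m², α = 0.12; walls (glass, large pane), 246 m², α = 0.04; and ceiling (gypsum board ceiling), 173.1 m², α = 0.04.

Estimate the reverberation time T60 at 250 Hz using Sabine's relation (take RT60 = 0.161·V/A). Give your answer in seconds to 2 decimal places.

3.19 sec

Equivalent absorption area: A = 173.1*0.12 + 246*0.04 + 173.1*0.04 = 37.536 m².
Room volume: 744.459 m³.
RT60 = 0.161 · V / A = 0.161 × 744.459 / 37.536 = 3.19 s.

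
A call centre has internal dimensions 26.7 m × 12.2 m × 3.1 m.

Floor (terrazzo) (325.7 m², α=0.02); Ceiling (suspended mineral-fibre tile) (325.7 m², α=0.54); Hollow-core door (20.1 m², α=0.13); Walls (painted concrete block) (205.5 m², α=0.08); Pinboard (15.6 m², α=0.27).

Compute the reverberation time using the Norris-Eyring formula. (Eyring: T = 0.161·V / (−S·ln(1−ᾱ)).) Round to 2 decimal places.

0.70 sec

S = Σ Sᵢ = 892.6 m².
Absorption A = 325.7×0.02 + 325.7×0.54 + 20.1×0.13 + 205.5×0.08 + 15.6×0.27 = 205.657 sabins.
ᾱ = 205.657 / 892.6 = 0.2304.
Eyring denominator: −S ln(1−ᾱ) = 233.758.
V = 26.7 × 12.2 × 3.1 = 1009.794 m³.
RT60 = 0.161 × 1009.794 / 233.758 = 0.70 s.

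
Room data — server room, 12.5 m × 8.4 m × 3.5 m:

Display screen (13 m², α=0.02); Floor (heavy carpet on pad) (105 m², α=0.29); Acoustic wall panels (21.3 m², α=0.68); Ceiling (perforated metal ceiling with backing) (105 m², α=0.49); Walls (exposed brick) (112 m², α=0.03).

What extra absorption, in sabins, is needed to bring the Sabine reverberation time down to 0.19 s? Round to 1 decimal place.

Summing Sᵢαᵢ: 0.260 + 30.450 + 14.484 + 51.450 + 3.360 → A₁ = 100.004 sabins.
For T = 0.19 s, need A₂ = 0.161·V/T = 0.161·367.5/0.19 = 311.408 sabins.
ΔA = A₂ − A₁ = 311.408 − 100.004 = 211.4 sabins.

211.4 sabins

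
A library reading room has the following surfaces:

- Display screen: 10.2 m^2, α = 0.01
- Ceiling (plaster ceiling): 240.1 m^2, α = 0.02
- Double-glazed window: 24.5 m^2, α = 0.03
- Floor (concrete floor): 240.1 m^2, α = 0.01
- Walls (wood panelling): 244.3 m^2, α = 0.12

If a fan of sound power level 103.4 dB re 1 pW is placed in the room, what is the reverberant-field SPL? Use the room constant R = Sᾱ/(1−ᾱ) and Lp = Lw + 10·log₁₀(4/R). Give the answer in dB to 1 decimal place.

93.5 dB

Σ(Sᵢαᵢ) = 10.2×0.01 + 240.1×0.02 + 24.5×0.03 + 240.1×0.01 + 244.3×0.12 = 37.356; total area S = 759.2 m^2.
ᾱ = 0.0492, so room constant R = A/(1−ᾱ) = 39.289 m^2.
Lp = Lw + 10 log₁₀(4/R) = 103.4 -9.92 = 93.5 dB.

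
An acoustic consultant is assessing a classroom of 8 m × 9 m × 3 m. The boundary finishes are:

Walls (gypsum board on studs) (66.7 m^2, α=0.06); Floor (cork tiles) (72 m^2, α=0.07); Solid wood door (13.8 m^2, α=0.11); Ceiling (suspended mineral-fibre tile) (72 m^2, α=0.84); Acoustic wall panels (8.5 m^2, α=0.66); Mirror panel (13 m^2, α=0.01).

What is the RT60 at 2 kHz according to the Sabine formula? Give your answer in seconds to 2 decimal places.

0.45 s

Summing Sᵢαᵢ: 4.002 + 5.040 + 1.518 + 60.480 + 5.610 + 0.130 → A = 76.780 sabins.
Room volume: 216 m³.
Sabine: RT60 = 0.161 × 216 / 76.780 = 0.45 s.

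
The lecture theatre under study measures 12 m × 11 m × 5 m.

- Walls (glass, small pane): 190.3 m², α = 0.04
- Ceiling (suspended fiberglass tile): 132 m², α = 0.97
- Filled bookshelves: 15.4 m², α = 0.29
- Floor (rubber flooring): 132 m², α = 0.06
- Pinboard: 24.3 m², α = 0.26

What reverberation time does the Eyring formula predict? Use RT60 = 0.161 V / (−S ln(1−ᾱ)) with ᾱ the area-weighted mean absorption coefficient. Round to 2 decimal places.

S = Σ Sᵢ = 494.0 m².
Σ(Sᵢαᵢ) = 190.3×0.04 + 132×0.97 + 15.4×0.29 + 132×0.06 + 24.3×0.26 = 154.356.
ᾱ = 154.356 / 494.0 = 0.3125.
Eyring denominator: −S ln(1−ᾱ) = 185.099.
V = 12 × 11 × 5 = 660 m³.
RT60 = 0.161 × 660 / 185.099 = 0.57 s.

0.57 s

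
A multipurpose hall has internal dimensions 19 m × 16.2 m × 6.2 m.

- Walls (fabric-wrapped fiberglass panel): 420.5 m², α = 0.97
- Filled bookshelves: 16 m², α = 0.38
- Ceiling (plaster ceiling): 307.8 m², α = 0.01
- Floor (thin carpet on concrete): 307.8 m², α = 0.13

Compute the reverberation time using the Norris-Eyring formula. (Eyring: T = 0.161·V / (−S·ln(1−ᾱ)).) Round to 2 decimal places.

0.51 seconds

Total surface area S = 420.5 + 16 + 307.8 + 307.8 = 1052.1 m².
Absorption A = 420.5×0.97 + 16×0.38 + 307.8×0.01 + 307.8×0.13 = 457.057 sabins.
Mean coefficient ᾱ = A/S = 0.4344.
Eyring denominator: −S ln(1−ᾱ) = 599.558.
V = 19 × 16.2 × 6.2 = 1908.36 m³.
T = 0.161·V/[−S·ln(1−ᾱ)] = 0.161·1908.36/599.558 = 0.51 s.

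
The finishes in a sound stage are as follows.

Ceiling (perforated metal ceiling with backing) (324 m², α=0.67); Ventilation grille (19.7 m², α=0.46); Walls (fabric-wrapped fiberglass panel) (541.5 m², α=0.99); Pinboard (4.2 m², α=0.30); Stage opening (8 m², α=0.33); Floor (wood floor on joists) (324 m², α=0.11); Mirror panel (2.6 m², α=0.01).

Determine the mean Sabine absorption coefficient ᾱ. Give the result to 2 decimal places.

0.66

Total surface area S = 1224.0 m².
Σ(Sᵢαᵢ) = 324·0.67 + 19.7·0.46 + 541.5·0.99 + 4.2·0.30 + 8·0.33 + 324·0.11 + 2.6·0.01 = 801.793.
ᾱ = A/S = 0.66.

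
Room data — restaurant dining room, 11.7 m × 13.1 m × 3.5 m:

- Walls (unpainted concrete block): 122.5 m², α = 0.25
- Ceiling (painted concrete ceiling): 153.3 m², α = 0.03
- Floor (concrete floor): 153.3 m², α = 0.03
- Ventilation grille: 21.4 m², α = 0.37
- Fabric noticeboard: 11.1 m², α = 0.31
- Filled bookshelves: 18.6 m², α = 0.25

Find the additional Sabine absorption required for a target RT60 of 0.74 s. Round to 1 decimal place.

60.9 sabins

Total absorption A₁ = 122.5·0.25 + 153.3·0.03 + 153.3·0.03 + 21.4·0.37 + 11.1·0.31 + 18.6·0.25
  = 30.625 + 4.599 + 4.599 + 7.918 + 3.441 + 4.650 = 55.832 m² sabins.
For T = 0.74 s, need A₂ = 0.161·V/T = 0.161·536.445/0.74 = 116.713 sabins.
ΔA = A₂ − A₁ = 116.713 − 55.832 = 60.9 sabins.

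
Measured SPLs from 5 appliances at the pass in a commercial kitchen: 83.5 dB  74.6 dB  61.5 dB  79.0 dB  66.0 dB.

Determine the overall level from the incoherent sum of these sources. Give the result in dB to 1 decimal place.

85.3 dB

Sum in the linear (power) domain: Σ 10^(Lᵢ/10) = 10^(83.5/10) + 10^(74.6/10) + 10^(61.5/10) + 10^(79.0/10) + 10^(66.0/10) = 3.375e+08.
Back to dB: 10·log₁₀ Σ = 85.3 dB.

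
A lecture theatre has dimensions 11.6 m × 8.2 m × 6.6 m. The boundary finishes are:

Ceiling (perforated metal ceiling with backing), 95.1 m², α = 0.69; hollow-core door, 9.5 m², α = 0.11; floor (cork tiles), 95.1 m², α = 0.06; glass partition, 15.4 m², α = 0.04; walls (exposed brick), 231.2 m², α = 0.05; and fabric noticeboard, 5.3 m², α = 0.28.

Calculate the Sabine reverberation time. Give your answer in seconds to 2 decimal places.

Summing Sᵢαᵢ: 65.619 + 1.045 + 5.706 + 0.616 + 11.560 + 1.484 → A = 86.030 sabins.
V = 11.6·8.2·6.6 = 627.792 m³.
RT60 = 0.161 · V / A = 0.161 × 627.792 / 86.030 = 1.17 s.

1.17 seconds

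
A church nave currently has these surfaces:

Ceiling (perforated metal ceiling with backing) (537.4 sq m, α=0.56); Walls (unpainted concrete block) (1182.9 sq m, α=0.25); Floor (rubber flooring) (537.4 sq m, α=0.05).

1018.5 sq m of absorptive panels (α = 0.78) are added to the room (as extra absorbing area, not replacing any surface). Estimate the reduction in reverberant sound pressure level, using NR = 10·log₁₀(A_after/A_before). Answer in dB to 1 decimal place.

A_before = Σ Sᵢαᵢ = 537.4·0.56 + 1182.9·0.25 + 537.4·0.05 = 623.539 sabins.
Treatment contributes 1018.5·0.78 = 794.430 sabins.
A_after = 623.539 + 794.430 = 1417.969 sabins.
NR = 10·log₁₀(1417.969/623.539) = 3.6 dB.

3.6 dB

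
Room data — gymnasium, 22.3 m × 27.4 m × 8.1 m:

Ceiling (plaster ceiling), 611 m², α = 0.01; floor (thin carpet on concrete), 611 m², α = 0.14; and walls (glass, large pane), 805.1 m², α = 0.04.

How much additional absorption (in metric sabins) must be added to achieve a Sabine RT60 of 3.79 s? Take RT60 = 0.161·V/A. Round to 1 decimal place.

86.4 sabins

Equivalent absorption area: A₁ = 611×0.01 + 611×0.14 + 805.1×0.04 = 123.854 m².
V = 4949.262 m³. Required absorption A₂ = 0.161 × 4949.262 / 3.79 = 210.246 sabins.
Additional absorption ΔA = 210.246 − 123.854 = 86.4 sabins.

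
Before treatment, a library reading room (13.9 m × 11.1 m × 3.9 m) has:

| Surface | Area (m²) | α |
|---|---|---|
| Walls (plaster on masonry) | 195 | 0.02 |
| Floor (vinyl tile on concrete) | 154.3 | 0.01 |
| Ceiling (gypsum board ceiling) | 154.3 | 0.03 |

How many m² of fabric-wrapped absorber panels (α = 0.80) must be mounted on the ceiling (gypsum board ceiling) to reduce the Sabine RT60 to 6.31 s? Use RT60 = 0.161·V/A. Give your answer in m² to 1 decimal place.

6.9

Total absorption A₁ = 195×0.02 + 154.3×0.01 + 154.3×0.03
  = 3.900 + 1.543 + 4.629 = 10.072 m² sabins.
V = 601.731 m³. Target absorption A₂ = 0.161 × 601.731 / 6.31 = 15.353 sabins.
Absorption to add: 15.353 − 10.072 = 5.281 sabins.
Net gain per m²: Δα = 0.80 − 0.03 = 0.77.
Panel area = 5.281 / 0.77 = 6.9 m².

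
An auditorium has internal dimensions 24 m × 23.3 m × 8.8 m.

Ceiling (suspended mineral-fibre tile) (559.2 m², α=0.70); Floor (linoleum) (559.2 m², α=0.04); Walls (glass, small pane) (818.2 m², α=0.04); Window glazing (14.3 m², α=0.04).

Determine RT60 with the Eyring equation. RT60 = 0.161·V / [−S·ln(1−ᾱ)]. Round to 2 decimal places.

1.56 s

S = Σ Sᵢ = 1950.9 m².
Σ(Sᵢαᵢ) = 559.2×0.70 + 559.2×0.04 + 818.2×0.04 + 14.3×0.04 = 447.108.
Mean coefficient ᾱ = A/S = 0.2292.
Eyring denominator: −S ln(1−ᾱ) = 507.871.
V = 24 × 23.3 × 8.8 = 4920.96 m³.
T = 0.161·V/[−S·ln(1−ᾱ)] = 0.161·4920.96/507.871 = 1.56 s.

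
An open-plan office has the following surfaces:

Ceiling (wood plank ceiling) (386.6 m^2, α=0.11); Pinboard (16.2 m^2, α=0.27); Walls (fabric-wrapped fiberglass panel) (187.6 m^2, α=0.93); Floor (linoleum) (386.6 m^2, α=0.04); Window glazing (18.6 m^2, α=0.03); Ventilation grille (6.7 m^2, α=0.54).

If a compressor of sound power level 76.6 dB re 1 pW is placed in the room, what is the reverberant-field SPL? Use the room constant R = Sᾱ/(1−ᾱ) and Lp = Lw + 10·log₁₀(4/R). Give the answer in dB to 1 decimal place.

Σ(Sᵢαᵢ) = 386.6×0.11 + 16.2×0.27 + 187.6×0.93 + 386.6×0.04 + 18.6×0.03 + 6.7×0.54 = 241.008; total area S = 1002.3 m^2.
ᾱ = 241.008/1002.3 = 0.2405; R = Sᾱ/(1−ᾱ) = 241.008/(1−0.2405) = 317.325 m^2.
Lp = 76.6 + 10·log₁₀(4/317.325) = 76.6 + (-18.99) = 57.6 dB.

57.6 dB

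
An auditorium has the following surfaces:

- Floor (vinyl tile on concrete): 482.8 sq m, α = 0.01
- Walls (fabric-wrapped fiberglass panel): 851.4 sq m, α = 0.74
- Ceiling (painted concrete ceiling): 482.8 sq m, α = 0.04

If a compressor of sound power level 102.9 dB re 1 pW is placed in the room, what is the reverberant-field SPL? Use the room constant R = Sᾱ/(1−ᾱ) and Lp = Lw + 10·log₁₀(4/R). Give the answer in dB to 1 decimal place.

78.8 dB

Σ(Sᵢαᵢ) = 482.8×0.01 + 851.4×0.74 + 482.8×0.04 = 654.176; total area S = 1817.0 sq m.
ᾱ = 0.3600, so room constant R = A/(1−ᾱ) = 1022.150 sq m.
Lp = Lw + 10 log₁₀(4/R) = 102.9 -24.07 = 78.8 dB.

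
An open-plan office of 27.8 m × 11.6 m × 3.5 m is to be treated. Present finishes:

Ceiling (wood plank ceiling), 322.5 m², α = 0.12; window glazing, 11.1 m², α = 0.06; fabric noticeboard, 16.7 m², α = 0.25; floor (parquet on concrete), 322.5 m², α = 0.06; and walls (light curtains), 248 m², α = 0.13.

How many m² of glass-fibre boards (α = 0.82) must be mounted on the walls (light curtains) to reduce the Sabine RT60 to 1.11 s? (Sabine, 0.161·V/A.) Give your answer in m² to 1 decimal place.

99.4

A₁ = Σ Sᵢαᵢ = 322.5·0.12 + 11.1·0.06 + 16.7·0.25 + 322.5·0.06 + 248·0.13 = 95.131 sabins.
Required A₂ = 0.161·1128.68/1.11 = 163.709 sabins.
ΔA needed = 163.709 − 95.131 = 68.578 sabins.
Net gain per m²: Δα = 0.82 − 0.13 = 0.69.
Area = ΔA/Δα = 68.578/0.69 = 99.4 m².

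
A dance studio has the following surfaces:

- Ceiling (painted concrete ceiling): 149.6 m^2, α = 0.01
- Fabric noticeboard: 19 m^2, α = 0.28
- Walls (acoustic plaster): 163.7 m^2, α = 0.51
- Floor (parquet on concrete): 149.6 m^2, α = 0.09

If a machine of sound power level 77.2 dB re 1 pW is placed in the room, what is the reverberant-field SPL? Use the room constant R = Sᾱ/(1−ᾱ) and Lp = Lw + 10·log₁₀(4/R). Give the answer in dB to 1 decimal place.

Σ(Sᵢαᵢ) = 149.6·0.01 + 19·0.28 + 163.7·0.51 + 149.6·0.09 = 103.767; total area S = 481.9 m^2.
ᾱ = 0.2153, so room constant R = A/(1−ᾱ) = 132.238 m^2.
Lp = Lw + 10 log₁₀(4/R) = 77.2 -15.19 = 62.0 dB.

62.0 dB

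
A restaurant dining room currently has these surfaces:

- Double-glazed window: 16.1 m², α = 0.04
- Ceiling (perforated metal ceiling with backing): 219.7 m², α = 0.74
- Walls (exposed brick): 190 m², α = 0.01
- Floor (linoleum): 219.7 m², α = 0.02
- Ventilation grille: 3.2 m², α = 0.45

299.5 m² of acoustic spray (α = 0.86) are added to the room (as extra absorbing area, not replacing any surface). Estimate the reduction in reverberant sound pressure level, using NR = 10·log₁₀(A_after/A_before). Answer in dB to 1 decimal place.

Summing Sᵢαᵢ: 0.644 + 162.578 + 1.900 + 4.394 + 1.440 → A_before = 170.956 sabins.
Treatment contributes 299.5·0.86 = 257.570 sabins.
A_after = 170.956 + 257.570 = 428.526 sabins.
NR = 10·log₁₀(428.526/170.956) = 4.0 dB.

4.0 dB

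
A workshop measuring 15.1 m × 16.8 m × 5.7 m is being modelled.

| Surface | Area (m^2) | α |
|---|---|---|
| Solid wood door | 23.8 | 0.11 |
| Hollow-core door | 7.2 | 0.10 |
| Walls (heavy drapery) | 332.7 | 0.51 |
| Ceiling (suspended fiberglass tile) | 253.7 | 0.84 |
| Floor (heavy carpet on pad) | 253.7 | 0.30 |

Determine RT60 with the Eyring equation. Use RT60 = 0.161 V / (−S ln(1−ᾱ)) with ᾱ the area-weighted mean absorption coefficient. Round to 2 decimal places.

S = Σ Sᵢ = 871.1 m^2.
Absorption A = 23.8×0.11 + 7.2×0.10 + 332.7×0.51 + 253.7×0.84 + 253.7×0.30 = 462.233 sabins.
Mean coefficient ᾱ = A/S = 0.5306.
−S·ln(1−ᾱ) = −871.1 × ln(1 − 0.5306) = 658.813.
V = 15.1 × 16.8 × 5.7 = 1445.976 m³.
T = 0.161·V/[−S·ln(1−ᾱ)] = 0.161·1445.976/658.813 = 0.35 s.

0.35 s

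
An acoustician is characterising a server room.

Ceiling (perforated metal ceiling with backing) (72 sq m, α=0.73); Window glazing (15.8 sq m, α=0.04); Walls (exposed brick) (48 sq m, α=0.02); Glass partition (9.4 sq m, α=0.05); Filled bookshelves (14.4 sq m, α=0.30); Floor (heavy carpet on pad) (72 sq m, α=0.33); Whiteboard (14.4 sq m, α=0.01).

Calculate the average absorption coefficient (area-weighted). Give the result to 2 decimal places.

0.34

Total surface area S = 246.0 sq m.
A = 72·0.73 + 15.8·0.04 + 48·0.02 + 9.4·0.05 + 14.4·0.30 + 72·0.33 + 14.4·0.01 = 82.846 sabins.
ᾱ = 82.846 / 246.0 = 0.34.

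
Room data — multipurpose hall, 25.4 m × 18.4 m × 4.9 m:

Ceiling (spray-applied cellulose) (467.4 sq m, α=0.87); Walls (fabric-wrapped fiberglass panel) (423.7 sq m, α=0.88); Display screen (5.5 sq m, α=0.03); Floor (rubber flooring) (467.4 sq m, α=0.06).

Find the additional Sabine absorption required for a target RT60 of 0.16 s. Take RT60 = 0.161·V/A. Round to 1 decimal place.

Summing Sᵢαᵢ: 406.638 + 372.856 + 0.165 + 28.044 → A₁ = 807.703 sabins.
V = 2290.064 m³. Required absorption A₂ = 0.161 × 2290.064 / 0.16 = 2304.377 sabins.
Additional absorption ΔA = 2304.377 − 807.703 = 1496.7 sabins.

1496.7 sabins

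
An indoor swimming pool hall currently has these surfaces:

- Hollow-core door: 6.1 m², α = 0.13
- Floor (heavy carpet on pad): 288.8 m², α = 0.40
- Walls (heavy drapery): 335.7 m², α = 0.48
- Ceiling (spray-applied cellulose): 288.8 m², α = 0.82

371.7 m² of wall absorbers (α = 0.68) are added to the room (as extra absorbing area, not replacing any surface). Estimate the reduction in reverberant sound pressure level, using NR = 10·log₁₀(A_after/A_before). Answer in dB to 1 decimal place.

Equivalent absorption area: A_before = 6.1×0.13 + 288.8×0.40 + 335.7×0.48 + 288.8×0.82 = 514.265 m².
Treatment contributes 371.7·0.68 = 252.756 sabins.
A_after = 514.265 + 252.756 = 767.021 sabins.
NR = 10·log₁₀(767.021/514.265) = 1.7 dB.

1.7 dB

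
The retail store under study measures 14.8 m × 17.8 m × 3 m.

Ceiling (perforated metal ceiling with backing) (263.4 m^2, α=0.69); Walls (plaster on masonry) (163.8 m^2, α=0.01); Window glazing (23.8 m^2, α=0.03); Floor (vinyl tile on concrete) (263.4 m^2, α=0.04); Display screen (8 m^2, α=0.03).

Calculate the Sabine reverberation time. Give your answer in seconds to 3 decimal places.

0.653 sec

Equivalent absorption area: A = 263.4*0.69 + 163.8*0.01 + 23.8*0.03 + 263.4*0.04 + 8*0.03 = 194.874 m^2.
V = 14.8·17.8·3 = 790.32 m³.
Sabine: RT60 = 0.161 × 790.32 / 194.874 = 0.653 s.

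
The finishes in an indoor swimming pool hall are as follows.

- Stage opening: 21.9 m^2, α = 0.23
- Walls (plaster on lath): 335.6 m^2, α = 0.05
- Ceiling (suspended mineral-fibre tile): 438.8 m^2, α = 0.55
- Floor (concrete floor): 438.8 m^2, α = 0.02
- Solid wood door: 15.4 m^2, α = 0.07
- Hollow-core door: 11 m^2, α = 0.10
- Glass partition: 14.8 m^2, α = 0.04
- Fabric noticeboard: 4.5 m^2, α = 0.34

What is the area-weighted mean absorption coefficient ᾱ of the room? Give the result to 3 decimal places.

0.216

S = Σ Sᵢ = 21.9 + 335.6 + 438.8 + 438.8 + 15.4 + 11 + 14.8 + 4.5 = 1280.8 m^2.
Weighted sum Σ Sα = 276.233.
ᾱ = 276.233 / 1280.8 = 0.216.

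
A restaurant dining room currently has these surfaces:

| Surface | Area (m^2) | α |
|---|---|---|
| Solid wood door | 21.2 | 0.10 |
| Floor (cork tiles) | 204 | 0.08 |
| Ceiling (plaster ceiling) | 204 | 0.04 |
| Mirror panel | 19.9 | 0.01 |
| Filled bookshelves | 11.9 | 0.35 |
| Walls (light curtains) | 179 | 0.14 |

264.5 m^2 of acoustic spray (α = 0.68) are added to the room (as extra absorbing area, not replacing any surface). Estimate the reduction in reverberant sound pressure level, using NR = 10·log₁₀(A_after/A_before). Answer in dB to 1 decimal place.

A_before = Σ Sᵢαᵢ = 21.2·0.10 + 204·0.08 + 204·0.04 + 19.9·0.01 + 11.9·0.35 + 179·0.14 = 56.024 sabins.
Added absorption = 264.5 × 0.68 = 179.860 sabins.
A_after = 56.024 + 179.860 = 235.884 sabins.
NR = 10·log₁₀(235.884/56.024) = 6.2 dB.

6.2 dB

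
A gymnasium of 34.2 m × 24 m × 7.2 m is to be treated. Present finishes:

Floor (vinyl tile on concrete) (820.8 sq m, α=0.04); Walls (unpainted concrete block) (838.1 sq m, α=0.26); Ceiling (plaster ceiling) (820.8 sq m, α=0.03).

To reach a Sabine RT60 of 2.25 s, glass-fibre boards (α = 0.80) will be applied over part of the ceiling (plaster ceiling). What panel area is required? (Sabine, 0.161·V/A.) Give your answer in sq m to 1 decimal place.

191.6

Total absorption A₁ = 820.8*0.04 + 838.1*0.26 + 820.8*0.03
  = 32.832 + 217.906 + 24.624 = 275.362 sq m sabins.
Required A₂ = 0.161·5909.76/2.25 = 422.876 sabins.
ΔA needed = 422.876 − 275.362 = 147.514 sabins.
Net gain per sq m: Δα = 0.80 − 0.03 = 0.77.
Area = ΔA/Δα = 147.514/0.77 = 191.6 sq m.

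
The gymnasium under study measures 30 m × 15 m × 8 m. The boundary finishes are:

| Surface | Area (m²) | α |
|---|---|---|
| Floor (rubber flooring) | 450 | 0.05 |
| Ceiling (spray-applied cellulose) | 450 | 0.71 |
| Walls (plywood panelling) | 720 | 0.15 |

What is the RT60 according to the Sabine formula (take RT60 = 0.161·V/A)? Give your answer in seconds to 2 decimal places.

1.29 seconds

Summing Sᵢαᵢ: 22.500 + 319.500 + 108.000 → A = 450.000 sabins.
V = 30·15·8 = 3600 m³.
T = 0.161 V/A = 0.161·3600/450.000 = 1.29 s.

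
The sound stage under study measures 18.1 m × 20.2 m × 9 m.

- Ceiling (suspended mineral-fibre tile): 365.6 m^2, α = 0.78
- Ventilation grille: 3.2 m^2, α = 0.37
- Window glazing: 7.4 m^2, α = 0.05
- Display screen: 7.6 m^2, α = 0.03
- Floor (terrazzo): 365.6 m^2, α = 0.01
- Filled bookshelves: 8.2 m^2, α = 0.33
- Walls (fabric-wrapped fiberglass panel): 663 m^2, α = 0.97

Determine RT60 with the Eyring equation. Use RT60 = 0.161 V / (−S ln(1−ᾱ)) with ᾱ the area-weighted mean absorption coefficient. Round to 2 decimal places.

0.35 sec

S = Σ Sᵢ = 1420.6 m^2.
Absorption A = 365.6×0.78 + 3.2×0.37 + 7.4×0.05 + 7.6×0.03 + 365.6×0.01 + 8.2×0.33 + 663×0.97 = 936.422 sabins.
ᾱ = 936.422 / 1420.6 = 0.6592.
Eyring denominator: −S ln(1−ᾱ) = 1529.218.
V = 18.1 × 20.2 × 9 = 3290.58 m³.
T = 0.161·V/[−S·ln(1−ᾱ)] = 0.161·3290.58/1529.218 = 0.35 s.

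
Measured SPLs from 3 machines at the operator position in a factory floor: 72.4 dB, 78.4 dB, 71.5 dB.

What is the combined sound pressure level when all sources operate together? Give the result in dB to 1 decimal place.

80.0 dB

Converting to relative power and adding: 10^(72.4/10) + 10^(78.4/10) + 10^(71.5/10) = 1.007e+08.
L_total = 10·log₁₀(1.007e+08) = 80.0 dB.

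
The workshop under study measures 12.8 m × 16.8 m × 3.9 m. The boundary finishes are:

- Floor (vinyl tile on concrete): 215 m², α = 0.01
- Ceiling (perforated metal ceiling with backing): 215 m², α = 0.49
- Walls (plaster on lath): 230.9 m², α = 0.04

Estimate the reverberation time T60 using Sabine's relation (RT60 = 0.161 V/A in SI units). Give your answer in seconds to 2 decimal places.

A = Σ Sᵢαᵢ = 215*0.01 + 215*0.49 + 230.9*0.04 = 116.736 sabins.
Room volume: 838.656 m³.
RT60 = 0.161 · V / A = 0.161 × 838.656 / 116.736 = 1.16 s.

1.16 seconds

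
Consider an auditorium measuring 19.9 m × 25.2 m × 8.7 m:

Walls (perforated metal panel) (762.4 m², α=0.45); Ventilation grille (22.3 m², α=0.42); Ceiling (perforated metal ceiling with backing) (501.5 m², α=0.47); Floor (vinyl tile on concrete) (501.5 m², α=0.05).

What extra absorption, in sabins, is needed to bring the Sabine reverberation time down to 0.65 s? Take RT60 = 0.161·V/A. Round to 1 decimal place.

Total absorption A₁ = 762.4×0.45 + 22.3×0.42 + 501.5×0.47 + 501.5×0.05
  = 343.080 + 9.366 + 235.705 + 25.075 = 613.226 m² sabins.
Target A₂ = 0.161·4362.876/0.65 = 1080.651 sabins (V = 4362.876 m³).
Shortfall: 1080.651 − 613.226 = 467.4 sabins.

467.4 sabins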